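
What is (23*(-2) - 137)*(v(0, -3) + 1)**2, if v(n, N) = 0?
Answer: -183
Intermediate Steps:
(23*(-2) - 137)*(v(0, -3) + 1)**2 = (23*(-2) - 137)*(0 + 1)**2 = (-46 - 137)*1**2 = -183*1 = -183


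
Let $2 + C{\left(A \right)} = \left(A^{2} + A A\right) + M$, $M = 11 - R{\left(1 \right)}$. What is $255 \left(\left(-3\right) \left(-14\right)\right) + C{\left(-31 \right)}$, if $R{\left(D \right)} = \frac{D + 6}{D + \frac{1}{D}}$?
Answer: $\frac{25275}{2} \approx 12638.0$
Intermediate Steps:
$R{\left(D \right)} = \frac{6 + D}{D + \frac{1}{D}}$
$M = \frac{15}{2}$ ($M = 11 - 1 \frac{1}{1 + 1^{2}} \left(6 + 1\right) = 11 - 1 \frac{1}{1 + 1} \cdot 7 = 11 - 1 \cdot \frac{1}{2} \cdot 7 = 11 - \frac{7}{2} = \frac{15}{2} \approx 7.5$)
$C{\left(A \right)} = \frac{11}{2} + 2 A^{2}$ ($C{\left(A \right)} = -2 + \left(\left(A^{2} + A A\right) + \frac{15}{2}\right) = -2 + \left(\left(A^{2} + A^{2}\right) + \frac{15}{2}\right) = -2 + \left(2 A^{2} + \frac{15}{2}\right) = -2 + \left(\frac{15}{2} + 2 A^{2}\right) = \frac{11}{2} + 2 A^{2}$)
$255 \left(\left(-3\right) \left(-14\right)\right) + C{\left(-31 \right)} = 255 \left(\left(-3\right) \left(-14\right)\right) + \left(\frac{11}{2} + 2 \left(-31\right)^{2}\right) = 255 \cdot 42 + \left(\frac{11}{2} + 2 \cdot 961\right) = 10710 + \left(\frac{11}{2} + 1922\right) = 10710 + \frac{3855}{2} = \frac{25275}{2}$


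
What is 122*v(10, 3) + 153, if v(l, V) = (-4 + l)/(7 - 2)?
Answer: 1497/5 ≈ 299.40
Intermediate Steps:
v(l, V) = -⅘ + l/5 (v(l, V) = (-4 + l)/5 = (-4 + l)*(⅕) = -⅘ + l/5)
122*v(10, 3) + 153 = 122*(-⅘ + (⅕)*10) + 153 = 122*(-⅘ + 2) + 153 = 122*(6/5) + 153 = 732/5 + 153 = 1497/5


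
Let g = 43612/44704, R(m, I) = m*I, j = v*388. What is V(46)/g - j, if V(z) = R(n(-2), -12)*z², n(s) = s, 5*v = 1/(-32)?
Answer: 22703536951/436120 ≈ 52058.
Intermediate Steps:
v = -1/160 (v = (⅕)/(-32) = (⅕)*(-1/32) = -1/160 ≈ -0.0062500)
j = -97/40 (j = -1/160*388 = -97/40 ≈ -2.4250)
R(m, I) = I*m
g = 10903/11176 (g = 43612*(1/44704) = 10903/11176 ≈ 0.97557)
V(z) = 24*z² (V(z) = (-12*(-2))*z² = 24*z²)
V(46)/g - j = (24*46²)/(10903/11176) - 1*(-97/40) = (24*2116)*(11176/10903) + 97/40 = 50784*(11176/10903) + 97/40 = 567561984/10903 + 97/40 = 22703536951/436120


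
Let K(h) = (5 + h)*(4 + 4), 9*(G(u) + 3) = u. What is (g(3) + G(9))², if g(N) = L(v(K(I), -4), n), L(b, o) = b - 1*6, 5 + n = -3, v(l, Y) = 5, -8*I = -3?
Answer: 9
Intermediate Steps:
I = 3/8 (I = -⅛*(-3) = 3/8 ≈ 0.37500)
G(u) = -3 + u/9
K(h) = 40 + 8*h (K(h) = (5 + h)*8 = 40 + 8*h)
n = -8 (n = -5 - 3 = -8)
L(b, o) = -6 + b (L(b, o) = b - 6 = -6 + b)
g(N) = -1 (g(N) = -6 + 5 = -1)
(g(3) + G(9))² = (-1 + (-3 + (⅑)*9))² = (-1 + (-3 + 1))² = (-1 - 2)² = (-3)² = 9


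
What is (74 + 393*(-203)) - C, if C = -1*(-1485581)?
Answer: -1565286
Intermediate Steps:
C = 1485581
(74 + 393*(-203)) - C = (74 + 393*(-203)) - 1*1485581 = (74 - 79779) - 1485581 = -79705 - 1485581 = -1565286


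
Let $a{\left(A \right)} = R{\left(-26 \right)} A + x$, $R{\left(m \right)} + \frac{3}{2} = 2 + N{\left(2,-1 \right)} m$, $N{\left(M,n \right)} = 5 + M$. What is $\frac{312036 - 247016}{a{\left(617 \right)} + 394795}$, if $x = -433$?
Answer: $\frac{130040}{564753} \approx 0.23026$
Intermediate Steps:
$R{\left(m \right)} = \frac{1}{2} + 7 m$ ($R{\left(m \right)} = - \frac{3}{2} + \left(2 + \left(5 + 2\right) m\right) = - \frac{3}{2} + \left(2 + 7 m\right) = \frac{1}{2} + 7 m$)
$a{\left(A \right)} = -433 - \frac{363 A}{2}$ ($a{\left(A \right)} = \left(\frac{1}{2} + 7 \left(-26\right)\right) A - 433 = \left(\frac{1}{2} - 182\right) A - 433 = - \frac{363 A}{2} - 433 = -433 - \frac{363 A}{2}$)
$\frac{312036 - 247016}{a{\left(617 \right)} + 394795} = \frac{312036 - 247016}{\left(-433 - \frac{223971}{2}\right) + 394795} = \frac{65020}{\left(-433 - \frac{223971}{2}\right) + 394795} = \frac{65020}{- \frac{224837}{2} + 394795} = \frac{65020}{\frac{564753}{2}} = 65020 \cdot \frac{2}{564753} = \frac{130040}{564753}$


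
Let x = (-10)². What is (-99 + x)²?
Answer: 1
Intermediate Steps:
x = 100
(-99 + x)² = (-99 + 100)² = 1² = 1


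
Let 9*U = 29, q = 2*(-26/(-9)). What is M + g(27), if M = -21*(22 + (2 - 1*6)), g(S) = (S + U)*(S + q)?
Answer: 49622/81 ≈ 612.62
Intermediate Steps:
q = 52/9 (q = 2*(-26*(-⅑)) = 2*(26/9) = 52/9 ≈ 5.7778)
U = 29/9 (U = (⅑)*29 = 29/9 ≈ 3.2222)
g(S) = (29/9 + S)*(52/9 + S) (g(S) = (S + 29/9)*(S + 52/9) = (29/9 + S)*(52/9 + S))
M = -378 (M = -21*(22 + (2 - 6)) = -21*(22 - 4) = -21*18 = -378)
M + g(27) = -378 + (1508/81 + 27² + 9*27) = -378 + (1508/81 + 729 + 243) = -378 + 80240/81 = 49622/81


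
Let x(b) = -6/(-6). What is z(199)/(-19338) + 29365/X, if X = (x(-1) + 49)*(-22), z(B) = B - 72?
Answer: -5163637/193380 ≈ -26.702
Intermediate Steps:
z(B) = -72 + B
x(b) = 1 (x(b) = -6*(-⅙) = 1)
X = -1100 (X = (1 + 49)*(-22) = 50*(-22) = -1100)
z(199)/(-19338) + 29365/X = (-72 + 199)/(-19338) + 29365/(-1100) = 127*(-1/19338) + 29365*(-1/1100) = -127/19338 - 5873/220 = -5163637/193380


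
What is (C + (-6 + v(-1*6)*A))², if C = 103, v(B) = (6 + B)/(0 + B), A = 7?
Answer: 9409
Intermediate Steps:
v(B) = (6 + B)/B
(C + (-6 + v(-1*6)*A))² = (103 + (-6 + ((6 - 1*6)/((-1*6)))*7))² = (103 + (-6 + ((6 - 6)/(-6))*7))² = (103 + (-6 - ⅙*0*7))² = (103 + (-6 + 0*7))² = (103 + (-6 + 0))² = (103 - 6)² = 97² = 9409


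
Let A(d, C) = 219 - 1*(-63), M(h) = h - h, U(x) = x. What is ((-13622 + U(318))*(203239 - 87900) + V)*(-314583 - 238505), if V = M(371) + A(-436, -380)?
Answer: 848696818362112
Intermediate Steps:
M(h) = 0
A(d, C) = 282 (A(d, C) = 219 + 63 = 282)
V = 282 (V = 0 + 282 = 282)
((-13622 + U(318))*(203239 - 87900) + V)*(-314583 - 238505) = ((-13622 + 318)*(203239 - 87900) + 282)*(-314583 - 238505) = (-13304*115339 + 282)*(-553088) = (-1534470056 + 282)*(-553088) = -1534469774*(-553088) = 848696818362112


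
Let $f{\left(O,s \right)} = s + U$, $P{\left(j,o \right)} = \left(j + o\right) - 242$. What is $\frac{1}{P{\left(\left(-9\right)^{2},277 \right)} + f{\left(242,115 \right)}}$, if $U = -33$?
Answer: $\frac{1}{198} \approx 0.0050505$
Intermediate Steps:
$P{\left(j,o \right)} = -242 + j + o$
$f{\left(O,s \right)} = -33 + s$ ($f{\left(O,s \right)} = s - 33 = -33 + s$)
$\frac{1}{P{\left(\left(-9\right)^{2},277 \right)} + f{\left(242,115 \right)}} = \frac{1}{\left(-242 + \left(-9\right)^{2} + 277\right) + \left(-33 + 115\right)} = \frac{1}{\left(-242 + 81 + 277\right) + 82} = \frac{1}{116 + 82} = \frac{1}{198}$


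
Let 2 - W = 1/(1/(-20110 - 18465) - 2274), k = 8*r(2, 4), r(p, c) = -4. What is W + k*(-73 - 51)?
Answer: 348246656045/87719551 ≈ 3970.0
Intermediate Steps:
k = -32 (k = 8*(-4) = -32)
W = 175477677/87719551 (W = 2 - 1/(1/(-20110 - 18465) - 2274) = 2 - 1/(1/(-38575) - 2274) = 2 - 1/(-1/38575 - 2274) = 2 - 1/(-87719551/38575) = 2 - 1*(-38575/87719551) = 2 + 38575/87719551 = 175477677/87719551 ≈ 2.0004)
W + k*(-73 - 51) = 175477677/87719551 - 32*(-73 - 51) = 175477677/87719551 - 32*(-124) = 175477677/87719551 + 3968 = 348246656045/87719551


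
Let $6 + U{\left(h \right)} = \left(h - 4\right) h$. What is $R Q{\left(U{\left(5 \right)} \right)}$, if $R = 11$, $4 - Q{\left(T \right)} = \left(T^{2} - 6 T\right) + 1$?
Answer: $-44$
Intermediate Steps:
$U{\left(h \right)} = -6 + h \left(-4 + h\right)$ ($U{\left(h \right)} = -6 + \left(h - 4\right) h = -6 + \left(-4 + h\right) h = -6 + h \left(-4 + h\right)$)
$Q{\left(T \right)} = 3 - T^{2} + 6 T$ ($Q{\left(T \right)} = 4 - \left(\left(T^{2} - 6 T\right) + 1\right) = 4 - \left(1 + T^{2} - 6 T\right) = 3 - T^{2} + 6 T$)
$R Q{\left(U{\left(5 \right)} \right)} = 11 \left(3 - \left(-6 + 5^{2} - 20\right)^{2} + 6 \left(-6 + 5^{2} - 20\right)\right) = 11 \left(3 - \left(-6 + 25 - 20\right)^{2} + 6 \left(-6 + 25 - 20\right)\right) = 11 \left(3 - \left(-1\right)^{2} + 6 \left(-1\right)\right) = 11 \left(3 - 1 - 6\right) = 11 \left(-4\right) = -44$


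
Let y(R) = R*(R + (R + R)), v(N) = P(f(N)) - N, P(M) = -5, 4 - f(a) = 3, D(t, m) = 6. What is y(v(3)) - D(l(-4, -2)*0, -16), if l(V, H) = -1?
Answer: 186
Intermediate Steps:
f(a) = 1 (f(a) = 4 - 1*3 = 4 - 3 = 1)
v(N) = -5 - N
y(R) = 3*R**2 (y(R) = R*(R + 2*R) = R*(3*R) = 3*R**2)
y(v(3)) - D(l(-4, -2)*0, -16) = 3*(-5 - 1*3)**2 - 1*6 = 3*(-5 - 3)**2 - 6 = 3*(-8)**2 - 6 = 3*64 - 6 = 192 - 6 = 186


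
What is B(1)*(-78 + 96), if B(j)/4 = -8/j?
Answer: -576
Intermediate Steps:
B(j) = -32/j (B(j) = 4*(-8/j) = -32/j)
B(1)*(-78 + 96) = (-32/1)*(-78 + 96) = -32*1*18 = -32*18 = -576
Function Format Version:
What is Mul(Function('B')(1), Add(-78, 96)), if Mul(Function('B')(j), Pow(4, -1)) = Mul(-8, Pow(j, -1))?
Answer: -576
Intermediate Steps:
Function('B')(j) = Mul(-32, Pow(j, -1)) (Function('B')(j) = Mul(4, Mul(-8, Pow(j, -1))) = Mul(-32, Pow(j, -1)))
Mul(Function('B')(1), Add(-78, 96)) = Mul(Mul(-32, Pow(1, -1)), Add(-78, 96)) = Mul(Mul(-32, 1), 18) = Mul(-32, 18) = -576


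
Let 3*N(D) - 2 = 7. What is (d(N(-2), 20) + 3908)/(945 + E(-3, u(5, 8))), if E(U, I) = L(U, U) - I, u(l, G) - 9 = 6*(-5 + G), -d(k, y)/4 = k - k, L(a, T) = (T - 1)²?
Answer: 1954/467 ≈ 4.1842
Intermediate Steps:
L(a, T) = (-1 + T)²
N(D) = 3 (N(D) = ⅔ + (⅓)*7 = ⅔ + 7/3 = 3)
d(k, y) = 0 (d(k, y) = -4*(k - k) = -4*0 = 0)
u(l, G) = -21 + 6*G (u(l, G) = 9 + 6*(-5 + G) = 9 + (-30 + 6*G) = -21 + 6*G)
E(U, I) = (-1 + U)² - I
(d(N(-2), 20) + 3908)/(945 + E(-3, u(5, 8))) = (0 + 3908)/(945 + ((-1 - 3)² - (-21 + 6*8))) = 3908/(945 + ((-4)² - (-21 + 48))) = 3908/(945 + (16 - 1*27)) = 3908/(945 + (16 - 27)) = 3908/(945 - 11) = 3908/934 = 3908*(1/934) = 1954/467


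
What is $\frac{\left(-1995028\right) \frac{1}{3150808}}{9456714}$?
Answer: $- \frac{498757}{7449072531228} \approx -6.6956 \cdot 10^{-8}$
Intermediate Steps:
$\frac{\left(-1995028\right) \frac{1}{3150808}}{9456714} = \left(-1995028\right) \frac{1}{3150808} \cdot \frac{1}{9456714} = \left(- \frac{498757}{787702}\right) \frac{1}{9456714} = - \frac{498757}{7449072531228}$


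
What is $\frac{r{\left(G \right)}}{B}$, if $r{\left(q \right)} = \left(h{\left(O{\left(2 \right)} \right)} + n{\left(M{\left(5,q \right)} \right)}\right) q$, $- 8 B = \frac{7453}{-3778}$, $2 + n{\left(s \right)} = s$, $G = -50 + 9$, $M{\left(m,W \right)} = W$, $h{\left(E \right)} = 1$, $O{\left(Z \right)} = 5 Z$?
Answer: $\frac{52045728}{7453} \approx 6983.2$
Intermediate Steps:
$G = -41$
$n{\left(s \right)} = -2 + s$
$B = \frac{7453}{30224}$ ($B = - \frac{7453 \frac{1}{-3778}}{8} = - \frac{7453 \left(- \frac{1}{3778}\right)}{8} = \left(- \frac{1}{8}\right) \left(- \frac{7453}{3778}\right) = \frac{7453}{30224} \approx 0.24659$)
$r{\left(q \right)} = q \left(-1 + q\right)$ ($r{\left(q \right)} = \left(1 + \left(-2 + q\right)\right) q = \left(-1 + q\right) q = q \left(-1 + q\right)$)
$\frac{r{\left(G \right)}}{B} = \frac{\left(-41\right) \left(-1 - 41\right)}{\frac{7453}{30224}} = \left(-41\right) \left(-42\right) \frac{30224}{7453} = 1722 \cdot \frac{30224}{7453} = \frac{52045728}{7453}$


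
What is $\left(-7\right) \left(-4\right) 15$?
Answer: $420$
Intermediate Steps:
$\left(-7\right) \left(-4\right) 15 = 28 \cdot 15 = 420$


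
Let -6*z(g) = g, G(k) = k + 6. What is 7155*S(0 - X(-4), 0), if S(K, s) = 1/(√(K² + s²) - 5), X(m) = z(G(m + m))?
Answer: -21465/14 ≈ -1533.2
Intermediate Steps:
G(k) = 6 + k
z(g) = -g/6
X(m) = -1 - m/3 (X(m) = -(6 + (m + m))/6 = -(6 + 2*m)/6 = -1 - m/3)
S(K, s) = 1/(-5 + √(K² + s²))
7155*S(0 - X(-4), 0) = 7155/(-5 + √((0 - (-1 - ⅓*(-4)))² + 0²)) = 7155/(-5 + √((0 - (-1 + 4/3))² + 0)) = 7155/(-5 + √((0 - 1*⅓)² + 0)) = 7155/(-5 + √((0 - ⅓)² + 0)) = 7155/(-5 + √((-⅓)² + 0)) = 7155/(-5 + √(⅑ + 0)) = 7155/(-5 + √(⅑)) = 7155/(-5 + ⅓) = 7155/(-14/3) = 7155*(-3/14) = -21465/14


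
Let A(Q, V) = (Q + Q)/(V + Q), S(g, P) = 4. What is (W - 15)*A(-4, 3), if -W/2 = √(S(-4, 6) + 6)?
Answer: -120 - 16*√10 ≈ -170.60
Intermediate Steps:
A(Q, V) = 2*Q/(Q + V) (A(Q, V) = (2*Q)/(Q + V) = 2*Q/(Q + V))
W = -2*√10 (W = -2*√(4 + 6) = -2*√10 ≈ -6.3246)
(W - 15)*A(-4, 3) = (-2*√10 - 15)*(2*(-4)/(-4 + 3)) = (-15 - 2*√10)*(2*(-4)/(-1)) = (-15 - 2*√10)*(2*(-4)*(-1)) = (-15 - 2*√10)*8 = -120 - 16*√10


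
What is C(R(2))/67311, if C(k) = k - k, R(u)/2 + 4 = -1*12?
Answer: 0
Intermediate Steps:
R(u) = -32 (R(u) = -8 + 2*(-1*12) = -8 + 2*(-12) = -8 - 24 = -32)
C(k) = 0
C(R(2))/67311 = 0/67311 = 0*(1/67311) = 0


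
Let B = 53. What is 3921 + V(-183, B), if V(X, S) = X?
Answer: 3738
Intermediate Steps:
3921 + V(-183, B) = 3921 - 183 = 3738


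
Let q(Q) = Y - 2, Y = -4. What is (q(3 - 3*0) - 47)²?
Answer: 2809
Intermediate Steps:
q(Q) = -6 (q(Q) = -4 - 2 = -6)
(q(3 - 3*0) - 47)² = (-6 - 47)² = (-53)² = 2809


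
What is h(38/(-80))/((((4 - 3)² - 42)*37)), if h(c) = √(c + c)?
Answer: -I*√95/15170 ≈ -0.0006425*I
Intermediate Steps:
h(c) = √2*√c (h(c) = √(2*c) = √2*√c)
h(38/(-80))/((((4 - 3)² - 42)*37)) = (√2*√(38/(-80)))/((((4 - 3)² - 42)*37)) = (√2*√(38*(-1/80)))/(((1² - 42)*37)) = (√2*√(-19/40))/(((1 - 42)*37)) = (√2*(I*√190/20))/((-41*37)) = (I*√95/10)/(-1517) = (I*√95/10)*(-1/1517) = -I*√95/15170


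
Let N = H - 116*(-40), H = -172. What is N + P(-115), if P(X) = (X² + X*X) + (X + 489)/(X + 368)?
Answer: 711148/23 ≈ 30919.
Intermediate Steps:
P(X) = 2*X² + (489 + X)/(368 + X) (P(X) = (X² + X²) + (489 + X)/(368 + X) = 2*X² + (489 + X)/(368 + X))
N = 4468 (N = -172 - 116*(-40) = -172 + 4640 = 4468)
N + P(-115) = 4468 + (489 - 115 + 2*(-115)³ + 736*(-115)²)/(368 - 115) = 4468 + (489 - 115 + 2*(-1520875) + 736*13225)/253 = 4468 + (489 - 115 - 3041750 + 9733600)/253 = 4468 + (1/253)*6692224 = 4468 + 608384/23 = 711148/23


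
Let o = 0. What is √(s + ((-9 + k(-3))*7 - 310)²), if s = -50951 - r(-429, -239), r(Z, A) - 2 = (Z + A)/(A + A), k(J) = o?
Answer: √5036621470/239 ≈ 296.94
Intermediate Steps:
k(J) = 0
r(Z, A) = 2 + (A + Z)/(2*A) (r(Z, A) = 2 + (Z + A)/(A + A) = 2 + (A + Z)/((2*A)) = 2 + (A + Z)*(1/(2*A)) = 2 + (A + Z)/(2*A))
s = -12178101/239 (s = -50951 - (-429 + 5*(-239))/(2*(-239)) = -50951 - (-1)*(-429 - 1195)/(2*239) = -50951 - (-1)*(-1624)/(2*239) = -50951 - 1*812/239 = -50951 - 812/239 = -12178101/239 ≈ -50954.)
√(s + ((-9 + k(-3))*7 - 310)²) = √(-12178101/239 + ((-9 + 0)*7 - 310)²) = √(-12178101/239 + (-9*7 - 310)²) = √(-12178101/239 + (-63 - 310)²) = √(-12178101/239 + (-373)²) = √(-12178101/239 + 139129) = √(21073730/239) = √5036621470/239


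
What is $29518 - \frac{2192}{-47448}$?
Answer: $\frac{175071532}{5931} \approx 29518.0$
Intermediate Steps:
$29518 - \frac{2192}{-47448} = 29518 - 2192 \left(- \frac{1}{47448}\right) = 29518 - - \frac{274}{5931} = 29518 + \frac{274}{5931} = \frac{175071532}{5931}$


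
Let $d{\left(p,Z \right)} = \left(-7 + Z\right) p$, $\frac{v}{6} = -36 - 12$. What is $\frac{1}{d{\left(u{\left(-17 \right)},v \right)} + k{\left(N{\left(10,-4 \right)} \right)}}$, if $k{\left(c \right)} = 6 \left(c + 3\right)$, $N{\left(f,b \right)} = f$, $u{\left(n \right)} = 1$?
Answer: $- \frac{1}{217} \approx -0.0046083$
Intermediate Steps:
$v = -288$ ($v = 6 \left(-36 - 12\right) = 6 \left(-48\right) = -288$)
$k{\left(c \right)} = 18 + 6 c$ ($k{\left(c \right)} = 6 \left(3 + c\right) = 18 + 6 c$)
$d{\left(p,Z \right)} = p \left(-7 + Z\right)$
$\frac{1}{d{\left(u{\left(-17 \right)},v \right)} + k{\left(N{\left(10,-4 \right)} \right)}} = \frac{1}{1 \left(-7 - 288\right) + \left(18 + 6 \cdot 10\right)} = \frac{1}{1 \left(-295\right) + \left(18 + 60\right)} = \frac{1}{-295 + 78} = \frac{1}{-217} = - \frac{1}{217}$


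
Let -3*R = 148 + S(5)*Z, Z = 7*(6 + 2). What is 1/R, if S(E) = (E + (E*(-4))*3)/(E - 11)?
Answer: -9/1984 ≈ -0.0045363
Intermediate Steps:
S(E) = -11*E/(-11 + E) (S(E) = (E - 4*E*3)/(-11 + E) = (E - 12*E)/(-11 + E) = (-11*E)/(-11 + E) = -11*E/(-11 + E))
Z = 56 (Z = 7*8 = 56)
R = -1984/9 (R = -(148 - 11*5/(-11 + 5)*56)/3 = -(148 - 11*5/(-6)*56)/3 = -(148 - 11*5*(-⅙)*56)/3 = -(148 + (55/6)*56)/3 = -(148 + 1540/3)/3 = -⅓*1984/3 = -1984/9 ≈ -220.44)
1/R = 1/(-1984/9) = -9/1984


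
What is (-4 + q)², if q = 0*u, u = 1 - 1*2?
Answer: 16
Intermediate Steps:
u = -1 (u = 1 - 2 = -1)
q = 0 (q = 0*(-1) = 0)
(-4 + q)² = (-4 + 0)² = (-4)² = 16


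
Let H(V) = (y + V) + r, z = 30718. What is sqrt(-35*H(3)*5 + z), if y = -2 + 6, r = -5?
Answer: 4*sqrt(1898) ≈ 174.26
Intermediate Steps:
y = 4
H(V) = -1 + V (H(V) = (4 + V) - 5 = -1 + V)
sqrt(-35*H(3)*5 + z) = sqrt(-35*(-1 + 3)*5 + 30718) = sqrt(-35*2*5 + 30718) = sqrt(-70*5 + 30718) = sqrt(-350 + 30718) = sqrt(30368) = 4*sqrt(1898)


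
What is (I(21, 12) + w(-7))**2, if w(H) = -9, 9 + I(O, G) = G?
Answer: 36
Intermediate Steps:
I(O, G) = -9 + G
(I(21, 12) + w(-7))**2 = ((-9 + 12) - 9)**2 = (3 - 9)**2 = (-6)**2 = 36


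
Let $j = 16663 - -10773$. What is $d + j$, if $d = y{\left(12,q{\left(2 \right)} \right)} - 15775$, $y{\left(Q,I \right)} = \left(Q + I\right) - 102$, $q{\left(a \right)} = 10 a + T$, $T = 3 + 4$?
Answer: $11598$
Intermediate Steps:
$T = 7$
$q{\left(a \right)} = 7 + 10 a$ ($q{\left(a \right)} = 10 a + 7 = 7 + 10 a$)
$y{\left(Q,I \right)} = -102 + I + Q$ ($y{\left(Q,I \right)} = \left(I + Q\right) - 102 = -102 + I + Q$)
$d = -15838$ ($d = \left(-102 + \left(7 + 10 \cdot 2\right) + 12\right) - 15775 = \left(-102 + \left(7 + 20\right) + 12\right) - 15775 = \left(-102 + 27 + 12\right) - 15775 = -63 - 15775 = -15838$)
$j = 27436$ ($j = 16663 + 10773 = 27436$)
$d + j = -15838 + 27436 = 11598$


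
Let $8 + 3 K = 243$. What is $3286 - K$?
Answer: $\frac{9623}{3} \approx 3207.7$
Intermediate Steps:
$K = \frac{235}{3}$ ($K = - \frac{8}{3} + \frac{1}{3} \cdot 243 = - \frac{8}{3} + 81 = \frac{235}{3} \approx 78.333$)
$3286 - K = 3286 - \frac{235}{3} = \frac{9623}{3}$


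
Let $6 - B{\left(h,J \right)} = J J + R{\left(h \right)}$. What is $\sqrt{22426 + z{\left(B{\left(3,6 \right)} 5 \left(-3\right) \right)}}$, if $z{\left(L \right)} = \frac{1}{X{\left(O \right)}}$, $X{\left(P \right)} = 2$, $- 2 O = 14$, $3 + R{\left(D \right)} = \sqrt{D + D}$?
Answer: $\frac{\sqrt{89706}}{2} \approx 149.75$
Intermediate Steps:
$R{\left(D \right)} = -3 + \sqrt{2} \sqrt{D}$ ($R{\left(D \right)} = -3 + \sqrt{D + D} = -3 + \sqrt{2 D} = -3 + \sqrt{2} \sqrt{D}$)
$O = -7$ ($O = \left(- \frac{1}{2}\right) 14 = -7$)
$B{\left(h,J \right)} = 9 - J^{2} - \sqrt{2} \sqrt{h}$ ($B{\left(h,J \right)} = 6 - \left(J J + \left(-3 + \sqrt{2} \sqrt{h}\right)\right) = 6 - \left(J^{2} + \left(-3 + \sqrt{2} \sqrt{h}\right)\right) = 6 - \left(-3 + J^{2} + \sqrt{2} \sqrt{h}\right) = 9 - J^{2} - \sqrt{2} \sqrt{h}$)
$z{\left(L \right)} = \frac{1}{2}$
$\sqrt{22426 + z{\left(B{\left(3,6 \right)} 5 \left(-3\right) \right)}} = \sqrt{22426 + \frac{1}{2}} = \sqrt{\frac{44853}{2}} = \frac{\sqrt{89706}}{2}$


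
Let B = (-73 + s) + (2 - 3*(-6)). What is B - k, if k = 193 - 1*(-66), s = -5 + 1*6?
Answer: -311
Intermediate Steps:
s = 1 (s = -5 + 6 = 1)
B = -52 (B = (-73 + 1) + (2 - 3*(-6)) = -72 + (2 + 18) = -72 + 20 = -52)
k = 259 (k = 193 + 66 = 259)
B - k = -52 - 1*259 = -52 - 259 = -311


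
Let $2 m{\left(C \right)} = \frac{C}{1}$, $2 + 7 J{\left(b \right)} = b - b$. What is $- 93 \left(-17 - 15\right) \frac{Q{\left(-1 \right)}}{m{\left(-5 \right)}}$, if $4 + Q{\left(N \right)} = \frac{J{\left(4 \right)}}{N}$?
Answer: $\frac{154752}{35} \approx 4421.5$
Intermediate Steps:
$J{\left(b \right)} = - \frac{2}{7}$ ($J{\left(b \right)} = - \frac{2}{7} + \frac{b - b}{7} = - \frac{2}{7} + \frac{1}{7} \cdot 0 = - \frac{2}{7} + 0 = - \frac{2}{7}$)
$Q{\left(N \right)} = -4 - \frac{2}{7 N}$
$m{\left(C \right)} = \frac{C}{2}$ ($m{\left(C \right)} = \frac{C 1^{-1}}{2} = \frac{C 1}{2} = \frac{C}{2}$)
$- 93 \left(-17 - 15\right) \frac{Q{\left(-1 \right)}}{m{\left(-5 \right)}} = - 93 \left(-17 - 15\right) \frac{-4 - \frac{2}{7 \left(-1\right)}}{\frac{1}{2} \left(-5\right)} = \left(-93\right) \left(-32\right) \frac{-4 - - \frac{2}{7}}{- \frac{5}{2}} = 2976 \left(-4 + \frac{2}{7}\right) \left(- \frac{2}{5}\right) = 2976 \left(\left(- \frac{26}{7}\right) \left(- \frac{2}{5}\right)\right) = 2976 \cdot \frac{52}{35} = \frac{154752}{35}$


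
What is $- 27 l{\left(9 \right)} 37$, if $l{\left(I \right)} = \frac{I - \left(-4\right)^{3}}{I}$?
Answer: $-8103$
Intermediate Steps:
$l{\left(I \right)} = \frac{64 + I}{I}$ ($l{\left(I \right)} = \frac{I - -64}{I} = \frac{I + 64}{I} = \frac{64 + I}{I}$)
$- 27 l{\left(9 \right)} 37 = - 27 \frac{64 + 9}{9} \cdot 37 = - 27 \cdot \frac{1}{9} \cdot 73 \cdot 37 = \left(-27\right) \frac{73}{9} \cdot 37 = \left(-219\right) 37 = -8103$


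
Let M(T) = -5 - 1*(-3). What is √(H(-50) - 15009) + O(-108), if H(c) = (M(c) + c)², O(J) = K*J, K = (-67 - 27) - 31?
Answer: 13500 + I*√12305 ≈ 13500.0 + 110.93*I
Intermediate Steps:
M(T) = -2 (M(T) = -5 + 3 = -2)
K = -125 (K = -94 - 31 = -125)
O(J) = -125*J
H(c) = (-2 + c)²
√(H(-50) - 15009) + O(-108) = √((-2 - 50)² - 15009) - 125*(-108) = √((-52)² - 15009) + 13500 = √(2704 - 15009) + 13500 = √(-12305) + 13500 = I*√12305 + 13500 = 13500 + I*√12305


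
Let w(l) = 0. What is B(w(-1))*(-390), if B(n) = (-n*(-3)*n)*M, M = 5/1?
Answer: 0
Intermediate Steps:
M = 5 (M = 5*1 = 5)
B(n) = 15*n² (B(n) = -n*(-3)*n*5 = -(-3*n)*n*5 = -(-3)*n²*5 = (3*n²)*5 = 15*n²)
B(w(-1))*(-390) = (15*0²)*(-390) = (15*0)*(-390) = 0*(-390) = 0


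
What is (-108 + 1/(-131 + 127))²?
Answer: 187489/16 ≈ 11718.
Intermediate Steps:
(-108 + 1/(-131 + 127))² = (-108 + 1/(-4))² = (-108 - ¼)² = (-433/4)² = 187489/16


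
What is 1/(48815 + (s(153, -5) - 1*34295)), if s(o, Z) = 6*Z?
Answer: 1/14490 ≈ 6.9013e-5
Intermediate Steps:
1/(48815 + (s(153, -5) - 1*34295)) = 1/(48815 + (6*(-5) - 1*34295)) = 1/(48815 + (-30 - 34295)) = 1/(48815 - 34325) = 1/14490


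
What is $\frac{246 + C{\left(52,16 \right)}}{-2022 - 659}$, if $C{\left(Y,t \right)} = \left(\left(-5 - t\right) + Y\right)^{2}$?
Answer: $- \frac{1207}{2681} \approx -0.45021$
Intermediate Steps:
$C{\left(Y,t \right)} = \left(-5 + Y - t\right)^{2}$
$\frac{246 + C{\left(52,16 \right)}}{-2022 - 659} = \frac{246 + \left(5 + 16 - 52\right)^{2}}{-2022 - 659} = \frac{246 + \left(5 + 16 - 52\right)^{2}}{-2681} = \left(246 + \left(-31\right)^{2}\right) \left(- \frac{1}{2681}\right) = \left(246 + 961\right) \left(- \frac{1}{2681}\right) = 1207 \left(- \frac{1}{2681}\right) = - \frac{1207}{2681}$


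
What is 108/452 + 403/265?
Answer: 52694/29945 ≈ 1.7597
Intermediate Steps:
108/452 + 403/265 = 108*(1/452) + 403*(1/265) = 27/113 + 403/265 = 52694/29945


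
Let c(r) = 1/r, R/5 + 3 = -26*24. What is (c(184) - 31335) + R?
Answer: -6342479/184 ≈ -34470.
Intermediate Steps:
R = -3135 (R = -15 + 5*(-26*24) = -15 + 5*(-624) = -15 - 3120 = -3135)
(c(184) - 31335) + R = (1/184 - 31335) - 3135 = -5765639/184 - 3135 = -6342479/184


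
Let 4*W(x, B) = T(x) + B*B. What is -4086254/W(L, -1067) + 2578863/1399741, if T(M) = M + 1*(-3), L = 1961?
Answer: -2848247495585/228047203461 ≈ -12.490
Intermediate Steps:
T(M) = -3 + M (T(M) = M - 3 = -3 + M)
W(x, B) = -¾ + x/4 + B²/4 (W(x, B) = ((-3 + x) + B*B)/4 = ((-3 + x) + B²)/4 = (-3 + x + B²)/4 = -¾ + x/4 + B²/4)
-4086254/W(L, -1067) + 2578863/1399741 = -4086254/(-¾ + (¼)*1961 + (¼)*(-1067)²) + 2578863/1399741 = -4086254/(-¾ + 1961/4 + (¼)*1138489) + 2578863*(1/1399741) = -4086254/(-¾ + 1961/4 + 1138489/4) + 368409/199963 = -4086254/1140447/4 + 368409/199963 = -4086254*4/1140447 + 368409/199963 = -16345016/1140447 + 368409/199963 = -2848247495585/228047203461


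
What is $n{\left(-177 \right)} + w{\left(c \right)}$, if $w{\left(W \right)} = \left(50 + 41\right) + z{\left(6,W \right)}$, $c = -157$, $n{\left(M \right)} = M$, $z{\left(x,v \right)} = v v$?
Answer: $24563$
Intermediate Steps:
$z{\left(x,v \right)} = v^{2}$
$w{\left(W \right)} = 91 + W^{2}$ ($w{\left(W \right)} = \left(50 + 41\right) + W^{2} = 91 + W^{2}$)
$n{\left(-177 \right)} + w{\left(c \right)} = -177 + \left(91 + \left(-157\right)^{2}\right) = -177 + \left(91 + 24649\right) = -177 + 24740 = 24563$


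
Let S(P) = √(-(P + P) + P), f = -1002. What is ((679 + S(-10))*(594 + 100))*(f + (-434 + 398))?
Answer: -489132588 - 720372*√10 ≈ -4.9141e+8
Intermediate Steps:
S(P) = √(-P) (S(P) = √(-2*P + P) = √(-P))
((679 + S(-10))*(594 + 100))*(f + (-434 + 398)) = ((679 + √(-1*(-10)))*(594 + 100))*(-1002 + (-434 + 398)) = ((679 + √10)*694)*(-1002 - 36) = (471226 + 694*√10)*(-1038) = -489132588 - 720372*√10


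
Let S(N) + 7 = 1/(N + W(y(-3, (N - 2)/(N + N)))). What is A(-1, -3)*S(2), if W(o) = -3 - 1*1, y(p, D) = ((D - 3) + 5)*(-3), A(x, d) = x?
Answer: 15/2 ≈ 7.5000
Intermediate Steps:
y(p, D) = -6 - 3*D (y(p, D) = ((-3 + D) + 5)*(-3) = (2 + D)*(-3) = -6 - 3*D)
W(o) = -4 (W(o) = -3 - 1 = -4)
S(N) = -7 + 1/(-4 + N) (S(N) = -7 + 1/(N - 4) = -7 + 1/(-4 + N))
A(-1, -3)*S(2) = -(29 - 7*2)/(-4 + 2) = -(29 - 14)/(-2) = -(-1)*15/2 = -1*(-15/2) = 15/2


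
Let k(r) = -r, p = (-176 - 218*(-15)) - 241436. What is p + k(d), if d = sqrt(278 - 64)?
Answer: -238342 - sqrt(214) ≈ -2.3836e+5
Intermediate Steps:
p = -238342 (p = (-176 + 3270) - 241436 = 3094 - 241436 = -238342)
d = sqrt(214) ≈ 14.629
p + k(d) = -238342 - sqrt(214)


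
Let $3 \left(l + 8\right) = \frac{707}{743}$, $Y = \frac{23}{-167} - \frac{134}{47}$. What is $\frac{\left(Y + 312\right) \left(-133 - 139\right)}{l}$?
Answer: $\frac{1470508497552}{134414125} \approx 10940.0$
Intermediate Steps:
$Y = - \frac{23459}{7849}$ ($Y = 23 \left(- \frac{1}{167}\right) - \frac{134}{47} = - \frac{23}{167} - \frac{134}{47} = - \frac{23459}{7849} \approx -2.9888$)
$l = - \frac{17125}{2229}$ ($l = -8 + \frac{707 \cdot \frac{1}{743}}{3} = -8 + \frac{1}{3} \cdot \frac{707}{743} = -8 + \frac{707}{2229} = - \frac{17125}{2229} \approx -7.6828$)
$\frac{\left(Y + 312\right) \left(-133 - 139\right)}{l} = \frac{\left(- \frac{23459}{7849} + 312\right) \left(-133 - 139\right)}{- \frac{17125}{2229}} = \frac{2425429}{7849} \left(-272\right) \left(- \frac{2229}{17125}\right) = \left(- \frac{659716688}{7849}\right) \left(- \frac{2229}{17125}\right) = \frac{1470508497552}{134414125}$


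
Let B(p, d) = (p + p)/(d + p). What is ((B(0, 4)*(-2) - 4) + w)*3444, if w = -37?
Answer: -141204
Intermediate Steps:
B(p, d) = 2*p/(d + p) (B(p, d) = (2*p)/(d + p) = 2*p/(d + p))
((B(0, 4)*(-2) - 4) + w)*3444 = (((2*0/(4 + 0))*(-2) - 4) - 37)*3444 = (((2*0/4)*(-2) - 4) - 37)*3444 = (((2*0*(¼))*(-2) - 4) - 37)*3444 = ((0*(-2) - 4) - 37)*3444 = ((0 - 4) - 37)*3444 = (-4 - 37)*3444 = -41*3444 = -141204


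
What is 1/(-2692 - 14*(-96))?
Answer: -1/1348 ≈ -0.00074184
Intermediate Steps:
1/(-2692 - 14*(-96)) = 1/(-2692 + 1344) = 1/(-1348) = -1/1348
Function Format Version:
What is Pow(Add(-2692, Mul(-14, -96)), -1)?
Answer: Rational(-1, 1348) ≈ -0.00074184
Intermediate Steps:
Pow(Add(-2692, Mul(-14, -96)), -1) = Pow(Add(-2692, 1344), -1) = Pow(-1348, -1) = Rational(-1, 1348)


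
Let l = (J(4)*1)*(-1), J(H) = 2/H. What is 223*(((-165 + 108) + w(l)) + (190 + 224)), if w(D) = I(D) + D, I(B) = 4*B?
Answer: 158107/2 ≈ 79054.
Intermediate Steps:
l = -½ (l = ((2/4)*1)*(-1) = ((2*(¼))*1)*(-1) = ((½)*1)*(-1) = (½)*(-1) = -½ ≈ -0.50000)
w(D) = 5*D (w(D) = 4*D + D = 5*D)
223*(((-165 + 108) + w(l)) + (190 + 224)) = 223*(((-165 + 108) + 5*(-½)) + (190 + 224)) = 223*((-57 - 5/2) + 414) = 223*(-119/2 + 414) = 223*(709/2) = 158107/2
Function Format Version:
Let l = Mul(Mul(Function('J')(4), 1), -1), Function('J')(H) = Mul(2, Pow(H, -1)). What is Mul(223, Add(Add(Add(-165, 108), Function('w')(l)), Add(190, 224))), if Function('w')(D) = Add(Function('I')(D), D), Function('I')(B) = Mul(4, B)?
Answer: Rational(158107, 2) ≈ 79054.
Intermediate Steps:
l = Rational(-1, 2) (l = Mul(Mul(Mul(2, Pow(4, -1)), 1), -1) = Mul(Mul(Mul(2, Rational(1, 4)), 1), -1) = Mul(Mul(Rational(1, 2), 1), -1) = Mul(Rational(1, 2), -1) = Rational(-1, 2) ≈ -0.50000)
Function('w')(D) = Mul(5, D) (Function('w')(D) = Add(Mul(4, D), D) = Mul(5, D))
Mul(223, Add(Add(Add(-165, 108), Function('w')(l)), Add(190, 224))) = Mul(223, Add(Add(Add(-165, 108), Mul(5, Rational(-1, 2))), Add(190, 224))) = Mul(223, Add(Add(-57, Rational(-5, 2)), 414)) = Mul(223, Add(Rational(-119, 2), 414)) = Mul(223, Rational(709, 2)) = Rational(158107, 2)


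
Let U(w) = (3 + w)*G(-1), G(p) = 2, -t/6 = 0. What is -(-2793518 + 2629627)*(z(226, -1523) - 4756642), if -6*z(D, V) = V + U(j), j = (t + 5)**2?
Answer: -1559061485345/2 ≈ -7.7953e+11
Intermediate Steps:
t = 0 (t = -6*0 = 0)
j = 25 (j = (0 + 5)**2 = 5**2 = 25)
U(w) = 6 + 2*w (U(w) = (3 + w)*2 = 6 + 2*w)
z(D, V) = -28/3 - V/6 (z(D, V) = -(V + (6 + 2*25))/6 = -(V + (6 + 50))/6 = -(V + 56)/6 = -(56 + V)/6 = -28/3 - V/6)
-(-2793518 + 2629627)*(z(226, -1523) - 4756642) = -(-2793518 + 2629627)*((-28/3 - 1/6*(-1523)) - 4756642) = -(-163891)*((-28/3 + 1523/6) - 4756642) = -(-163891)*(489/2 - 4756642) = -(-163891)*(-9512795)/2 = -1*1559061485345/2 = -1559061485345/2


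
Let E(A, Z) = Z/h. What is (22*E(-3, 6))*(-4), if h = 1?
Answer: -528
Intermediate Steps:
E(A, Z) = Z (E(A, Z) = Z/1 = Z*1 = Z)
(22*E(-3, 6))*(-4) = (22*6)*(-4) = 132*(-4) = -528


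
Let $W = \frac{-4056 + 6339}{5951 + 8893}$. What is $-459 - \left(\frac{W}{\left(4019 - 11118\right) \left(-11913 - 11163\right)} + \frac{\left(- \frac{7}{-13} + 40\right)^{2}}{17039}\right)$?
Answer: $- \frac{1071573924536814567247}{2334093262224012432} \approx -459.1$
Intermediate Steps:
$W = \frac{761}{4948}$ ($W = \frac{2283}{14844} = 2283 \cdot \frac{1}{14844} = \frac{761}{4948} \approx 0.1538$)
$-459 - \left(\frac{W}{\left(4019 - 11118\right) \left(-11913 - 11163\right)} + \frac{\left(- \frac{7}{-13} + 40\right)^{2}}{17039}\right) = -459 - \left(\frac{761}{4948 \left(4019 - 11118\right) \left(-11913 - 11163\right)} + \frac{\left(- \frac{7}{-13} + 40\right)^{2}}{17039}\right) = -459 - \left(\frac{761}{4948 \left(\left(-7099\right) \left(-23076\right)\right)} + \left(\left(-7\right) \left(- \frac{1}{13}\right) + 40\right)^{2} \cdot \frac{1}{17039}\right) = -459 - \left(\frac{761}{4948 \cdot 163816524} + \left(\frac{7}{13} + 40\right)^{2} \cdot \frac{1}{17039}\right) = -459 - \left(\frac{761}{4948} \cdot \frac{1}{163816524} + \left(\frac{527}{13}\right)^{2} \cdot \frac{1}{17039}\right) = -459 - \left(\frac{761}{810564160752} + \frac{277729}{169} \cdot \frac{1}{17039}\right) = -459 - \left(\frac{761}{810564160752} + \frac{277729}{2879591}\right) = -459 - \frac{225117175992860959}{2334093262224012432} = - \frac{1071573924536814567247}{2334093262224012432}$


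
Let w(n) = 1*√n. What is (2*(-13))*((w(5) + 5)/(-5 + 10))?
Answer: -26 - 26*√5/5 ≈ -37.628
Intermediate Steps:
w(n) = √n
(2*(-13))*((w(5) + 5)/(-5 + 10)) = (2*(-13))*((√5 + 5)/(-5 + 10)) = -26*(5 + √5)/5 = -26*(1 + √5/5) = -26 - 26*√5/5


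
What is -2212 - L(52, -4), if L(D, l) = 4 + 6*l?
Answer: -2192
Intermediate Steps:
-2212 - L(52, -4) = -2212 - (4 + 6*(-4)) = -2212 - (4 - 24) = -2212 - 1*(-20) = -2212 + 20 = -2192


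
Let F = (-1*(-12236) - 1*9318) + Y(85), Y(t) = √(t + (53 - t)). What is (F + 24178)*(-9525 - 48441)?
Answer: -1570646736 - 57966*√53 ≈ -1.5711e+9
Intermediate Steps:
Y(t) = √53
F = 2918 + √53 (F = (-1*(-12236) - 1*9318) + √53 = (12236 - 9318) + √53 = 2918 + √53 ≈ 2925.3)
(F + 24178)*(-9525 - 48441) = ((2918 + √53) + 24178)*(-9525 - 48441) = (27096 + √53)*(-57966) = -1570646736 - 57966*√53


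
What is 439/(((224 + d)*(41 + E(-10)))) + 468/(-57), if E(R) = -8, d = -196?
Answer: -135803/17556 ≈ -7.7354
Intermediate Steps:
439/(((224 + d)*(41 + E(-10)))) + 468/(-57) = 439/(((224 - 196)*(41 - 8))) + 468/(-57) = 439/((28*33)) + 468*(-1/57) = 439/924 - 156/19 = -135803/17556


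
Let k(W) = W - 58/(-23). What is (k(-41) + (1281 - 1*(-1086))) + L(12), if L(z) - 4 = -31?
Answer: 52935/23 ≈ 2301.5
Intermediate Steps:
L(z) = -27 (L(z) = 4 - 31 = -27)
k(W) = 58/23 + W (k(W) = W - 58*(-1/23) = W + 58/23 = 58/23 + W)
(k(-41) + (1281 - 1*(-1086))) + L(12) = ((58/23 - 41) + (1281 - 1*(-1086))) - 27 = (-885/23 + (1281 + 1086)) - 27 = (-885/23 + 2367) - 27 = 53556/23 - 27 = 52935/23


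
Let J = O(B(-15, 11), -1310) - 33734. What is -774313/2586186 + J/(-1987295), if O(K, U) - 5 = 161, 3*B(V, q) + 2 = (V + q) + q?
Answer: -1451975261687/5139514506870 ≈ -0.28251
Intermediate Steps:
B(V, q) = -⅔ + V/3 + 2*q/3 (B(V, q) = -⅔ + ((V + q) + q)/3 = -⅔ + (V + 2*q)/3 = -⅔ + (V/3 + 2*q/3) = -⅔ + V/3 + 2*q/3)
O(K, U) = 166 (O(K, U) = 5 + 161 = 166)
J = -33568 (J = 166 - 33734 = -33568)
-774313/2586186 + J/(-1987295) = -774313/2586186 - 33568/(-1987295) = -774313*1/2586186 - 33568*(-1/1987295) = -774313/2586186 + 33568/1987295 = -1451975261687/5139514506870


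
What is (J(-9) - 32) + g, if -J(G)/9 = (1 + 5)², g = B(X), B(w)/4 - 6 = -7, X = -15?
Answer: -360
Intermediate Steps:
B(w) = -4 (B(w) = 24 + 4*(-7) = 24 - 28 = -4)
g = -4
J(G) = -324 (J(G) = -9*(1 + 5)² = -9*6² = -9*36 = -324)
(J(-9) - 32) + g = (-324 - 32) - 4 = -356 - 4 = -360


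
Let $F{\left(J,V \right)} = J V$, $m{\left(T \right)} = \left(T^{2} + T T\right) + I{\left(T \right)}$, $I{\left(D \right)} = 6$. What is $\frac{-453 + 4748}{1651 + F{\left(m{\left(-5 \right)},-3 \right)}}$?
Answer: $\frac{4295}{1483} \approx 2.8962$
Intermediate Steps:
$m{\left(T \right)} = 6 + 2 T^{2}$ ($m{\left(T \right)} = \left(T^{2} + T T\right) + 6 = \left(T^{2} + T^{2}\right) + 6 = 2 T^{2} + 6 = 6 + 2 T^{2}$)
$\frac{-453 + 4748}{1651 + F{\left(m{\left(-5 \right)},-3 \right)}} = \frac{-453 + 4748}{1651 + \left(6 + 2 \left(-5\right)^{2}\right) \left(-3\right)} = \frac{4295}{1651 + \left(6 + 2 \cdot 25\right) \left(-3\right)} = \frac{4295}{1651 + \left(6 + 50\right) \left(-3\right)} = \frac{4295}{1651 + 56 \left(-3\right)} = \frac{4295}{1651 - 168} = \frac{4295}{1483}$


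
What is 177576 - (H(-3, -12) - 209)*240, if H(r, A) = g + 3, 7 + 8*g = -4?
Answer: 227346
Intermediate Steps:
g = -11/8 (g = -7/8 + (⅛)*(-4) = -7/8 - ½ = -11/8 ≈ -1.3750)
H(r, A) = 13/8 (H(r, A) = -11/8 + 3 = 13/8)
177576 - (H(-3, -12) - 209)*240 = 177576 - (13/8 - 209)*240 = 177576 - (-1659)*240/8 = 177576 - 1*(-49770) = 177576 + 49770 = 227346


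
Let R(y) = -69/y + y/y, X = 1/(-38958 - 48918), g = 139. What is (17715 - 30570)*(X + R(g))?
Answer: -26357810585/4071588 ≈ -6473.6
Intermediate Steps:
X = -1/87876 (X = 1/(-87876) = -1/87876 ≈ -1.1380e-5)
R(y) = 1 - 69/y (R(y) = -69/y + 1 = 1 - 69/y)
(17715 - 30570)*(X + R(g)) = (17715 - 30570)*(-1/87876 + (-69 + 139)/139) = -12855*(-1/87876 + (1/139)*70) = -12855*(-1/87876 + 70/139) = -12855*6151181/12214764 = -26357810585/4071588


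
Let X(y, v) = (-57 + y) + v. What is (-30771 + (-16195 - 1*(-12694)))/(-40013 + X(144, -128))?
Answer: 2448/2861 ≈ 0.85565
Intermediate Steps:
X(y, v) = -57 + v + y
(-30771 + (-16195 - 1*(-12694)))/(-40013 + X(144, -128)) = (-30771 + (-16195 - 1*(-12694)))/(-40013 + (-57 - 128 + 144)) = (-30771 + (-16195 + 12694))/(-40013 - 41) = (-30771 - 3501)/(-40054) = -34272*(-1/40054) = 2448/2861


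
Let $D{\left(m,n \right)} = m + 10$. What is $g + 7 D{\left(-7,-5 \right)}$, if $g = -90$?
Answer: $-69$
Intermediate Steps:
$D{\left(m,n \right)} = 10 + m$
$g + 7 D{\left(-7,-5 \right)} = -90 + 7 \left(10 - 7\right) = -90 + 7 \cdot 3 = -90 + 21 = -69$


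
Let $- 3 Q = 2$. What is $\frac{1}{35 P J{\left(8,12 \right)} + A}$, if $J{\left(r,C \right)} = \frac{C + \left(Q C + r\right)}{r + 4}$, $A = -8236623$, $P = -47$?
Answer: $- \frac{1}{8238268} \approx -1.2138 \cdot 10^{-7}$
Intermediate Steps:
$Q = - \frac{2}{3}$ ($Q = \left(- \frac{1}{3}\right) 2 = - \frac{2}{3} \approx -0.66667$)
$J{\left(r,C \right)} = \frac{r + \frac{C}{3}}{4 + r}$ ($J{\left(r,C \right)} = \frac{C - \left(- r + \frac{2 C}{3}\right)}{r + 4} = \frac{C - \left(- r + \frac{2 C}{3}\right)}{4 + r} = \frac{r + \frac{C}{3}}{4 + r}$)
$\frac{1}{35 P J{\left(8,12 \right)} + A} = \frac{1}{35 \left(-47\right) \frac{8 + \frac{1}{3} \cdot 12}{4 + 8} - 8236623} = \frac{1}{- 1645 \frac{8 + 4}{12} - 8236623} = \frac{1}{- 1645 \cdot \frac{1}{12} \cdot 12 - 8236623} = \frac{1}{\left(-1645\right) 1 - 8236623} = \frac{1}{-1645 - 8236623} = \frac{1}{-8238268} = - \frac{1}{8238268}$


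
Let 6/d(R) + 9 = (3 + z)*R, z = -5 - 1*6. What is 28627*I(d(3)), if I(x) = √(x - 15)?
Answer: 28627*I*√1837/11 ≈ 1.1154e+5*I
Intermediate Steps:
z = -11 (z = -5 - 6 = -11)
d(R) = 6/(-9 - 8*R) (d(R) = 6/(-9 + (3 - 11)*R) = 6/(-9 - 8*R))
I(x) = √(-15 + x)
28627*I(d(3)) = 28627*√(-15 + 6/(-9 - 8*3)) = 28627*√(-15 + 6/(-9 - 24)) = 28627*√(-15 + 6/(-33)) = 28627*√(-15 + 6*(-1/33)) = 28627*√(-15 - 2/11) = 28627*√(-167/11) = 28627*(I*√1837/11) = 28627*I*√1837/11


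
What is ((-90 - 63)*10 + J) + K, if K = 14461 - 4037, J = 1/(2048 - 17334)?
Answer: 135953683/15286 ≈ 8894.0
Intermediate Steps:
J = -1/15286 (J = 1/(-15286) = -1/15286 ≈ -6.5419e-5)
K = 10424
((-90 - 63)*10 + J) + K = ((-90 - 63)*10 - 1/15286) + 10424 = (-153*10 - 1/15286) + 10424 = (-1530 - 1/15286) + 10424 = -23387581/15286 + 10424 = 135953683/15286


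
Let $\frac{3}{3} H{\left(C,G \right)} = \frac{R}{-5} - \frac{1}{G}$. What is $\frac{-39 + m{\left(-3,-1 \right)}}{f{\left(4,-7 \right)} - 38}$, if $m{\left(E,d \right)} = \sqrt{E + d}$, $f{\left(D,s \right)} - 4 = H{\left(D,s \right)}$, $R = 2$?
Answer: $\frac{1365}{1199} - \frac{70 i}{1199} \approx 1.1384 - 0.058382 i$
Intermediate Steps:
$H{\left(C,G \right)} = - \frac{2}{5} - \frac{1}{G}$ ($H{\left(C,G \right)} = \frac{2}{-5} - \frac{1}{G} = 2 \left(- \frac{1}{5}\right) - \frac{1}{G} = - \frac{2}{5} - \frac{1}{G}$)
$f{\left(D,s \right)} = \frac{18}{5} - \frac{1}{s}$ ($f{\left(D,s \right)} = 4 - \left(\frac{2}{5} + \frac{1}{s}\right) = \frac{18}{5} - \frac{1}{s}$)
$\frac{-39 + m{\left(-3,-1 \right)}}{f{\left(4,-7 \right)} - 38} = \frac{-39 + \sqrt{-3 - 1}}{\left(\frac{18}{5} - \frac{1}{-7}\right) - 38} = \frac{-39 + \sqrt{-4}}{\left(\frac{18}{5} - - \frac{1}{7}\right) - 38} = \frac{-39 + 2 i}{\left(\frac{18}{5} + \frac{1}{7}\right) - 38} = \frac{-39 + 2 i}{\frac{131}{35} - 38} = \frac{-39 + 2 i}{- \frac{1199}{35}} = \left(-39 + 2 i\right) \left(- \frac{35}{1199}\right) = \frac{1365}{1199} - \frac{70 i}{1199}$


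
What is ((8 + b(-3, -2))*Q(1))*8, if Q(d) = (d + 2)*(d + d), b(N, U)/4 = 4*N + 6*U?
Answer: -4224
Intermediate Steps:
b(N, U) = 16*N + 24*U (b(N, U) = 4*(4*N + 6*U) = 16*N + 24*U)
Q(d) = 2*d*(2 + d) (Q(d) = (2 + d)*(2*d) = 2*d*(2 + d))
((8 + b(-3, -2))*Q(1))*8 = ((8 + (16*(-3) + 24*(-2)))*(2*1*(2 + 1)))*8 = ((8 + (-48 - 48))*(2*1*3))*8 = ((8 - 96)*6)*8 = -88*6*8 = -528*8 = -4224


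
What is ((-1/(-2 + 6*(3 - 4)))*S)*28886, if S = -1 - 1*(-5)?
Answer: 14443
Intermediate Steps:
S = 4 (S = -1 + 5 = 4)
((-1/(-2 + 6*(3 - 4)))*S)*28886 = (-1/(-2 + 6*(3 - 4))*4)*28886 = (-1/(-2 + 6*(-1))*4)*28886 = (-1/(-2 - 6)*4)*28886 = (-1/(-8)*4)*28886 = (-1*(-⅛)*4)*28886 = ((⅛)*4)*28886 = (½)*28886 = 14443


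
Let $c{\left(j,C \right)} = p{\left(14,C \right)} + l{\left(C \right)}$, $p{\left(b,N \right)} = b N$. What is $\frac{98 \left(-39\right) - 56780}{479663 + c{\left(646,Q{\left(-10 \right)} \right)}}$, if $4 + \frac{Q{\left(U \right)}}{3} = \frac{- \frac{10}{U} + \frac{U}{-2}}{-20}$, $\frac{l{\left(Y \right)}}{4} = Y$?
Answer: $- \frac{151505}{1198577} \approx -0.1264$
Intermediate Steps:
$p{\left(b,N \right)} = N b$
$l{\left(Y \right)} = 4 Y$
$Q{\left(U \right)} = -12 + \frac{3}{2 U} + \frac{3 U}{40}$ ($Q{\left(U \right)} = -12 + 3 \frac{- \frac{10}{U} + \frac{U}{-2}}{-20} = -12 + 3 \left(- \frac{10}{U} + U \left(- \frac{1}{2}\right)\right) \left(- \frac{1}{20}\right) = -12 + 3 \left(- \frac{10}{U} - \frac{U}{2}\right) \left(- \frac{1}{20}\right) = -12 + 3 \left(\frac{1}{2 U} + \frac{U}{40}\right) = -12 + \left(\frac{3}{2 U} + \frac{3 U}{40}\right) = -12 + \frac{3}{2 U} + \frac{3 U}{40}$)
$c{\left(j,C \right)} = 18 C$ ($c{\left(j,C \right)} = C 14 + 4 C = 14 C + 4 C = 18 C$)
$\frac{98 \left(-39\right) - 56780}{479663 + c{\left(646,Q{\left(-10 \right)} \right)}} = \frac{98 \left(-39\right) - 56780}{479663 + 18 \frac{3 \left(20 - 10 \left(-160 - 10\right)\right)}{40 \left(-10\right)}} = \frac{-3822 - 56780}{479663 + 18 \cdot \frac{3}{40} \left(- \frac{1}{10}\right) \left(20 - -1700\right)} = - \frac{60602}{479663 + 18 \cdot \frac{3}{40} \left(- \frac{1}{10}\right) \left(20 + 1700\right)} = - \frac{60602}{479663 + 18 \cdot \frac{3}{40} \left(- \frac{1}{10}\right) 1720} = - \frac{60602}{479663 + 18 \left(- \frac{129}{10}\right)} = - \frac{60602}{479663 - \frac{1161}{5}} = - \frac{60602}{\frac{2397154}{5}} = \left(-60602\right) \frac{5}{2397154} = - \frac{151505}{1198577}$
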